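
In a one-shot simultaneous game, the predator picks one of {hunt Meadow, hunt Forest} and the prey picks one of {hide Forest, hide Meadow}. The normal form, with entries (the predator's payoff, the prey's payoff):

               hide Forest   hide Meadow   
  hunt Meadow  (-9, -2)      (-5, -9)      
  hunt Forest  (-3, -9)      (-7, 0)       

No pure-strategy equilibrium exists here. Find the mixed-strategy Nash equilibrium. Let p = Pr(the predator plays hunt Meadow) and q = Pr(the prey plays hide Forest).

p = 9/16, q = 1/4

The prey's indifference between hide Forest and hide Meadow determines the predator's mixing probability p:
  the prey's payoff from hide Forest: p·(-2) + (1−p)·(-9) = 7p - 9
  the prey's payoff from hide Meadow: p·(-9) + (1−p)·0 = -9p
  7p - 9 = -9p  ⇒  16p = 9  ⇒  p = 9/16.
The prey's mix must leave the predator indifferent between hunt Meadow and hunt Forest.
  the predator's expected payoff from hunt Meadow: q·(-9) + (1−q)·(-5) = -4q - 5
  the predator's expected payoff from hunt Forest: q·(-3) + (1−q)·(-7) = 4q - 7
  -4q - 5 = 4q - 7  ⇒  -8q = -2  ⇒  q = 1/4.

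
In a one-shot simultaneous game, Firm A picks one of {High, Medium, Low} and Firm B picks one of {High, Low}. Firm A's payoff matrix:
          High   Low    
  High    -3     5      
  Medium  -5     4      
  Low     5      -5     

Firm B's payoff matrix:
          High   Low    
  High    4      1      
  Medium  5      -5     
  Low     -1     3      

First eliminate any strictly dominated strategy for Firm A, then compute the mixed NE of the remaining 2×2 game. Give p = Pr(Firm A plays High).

p = 4/7

Firm A's strategy Medium is strictly dominated by High: -3 > -5 and 5 > 4. Eliminate Medium.
Firm B's indifference between High and Low determines Firm A's mixing probability p:
  Firm B's payoff to High: p·4 + (1−p)·(-1) = 5p - 1
  Firm B's payoff to Low: p·1 + (1−p)·3 = -2p + 3
  5p - 1 = -2p + 3  ⇒  7p = 4  ⇒  p = 4/7.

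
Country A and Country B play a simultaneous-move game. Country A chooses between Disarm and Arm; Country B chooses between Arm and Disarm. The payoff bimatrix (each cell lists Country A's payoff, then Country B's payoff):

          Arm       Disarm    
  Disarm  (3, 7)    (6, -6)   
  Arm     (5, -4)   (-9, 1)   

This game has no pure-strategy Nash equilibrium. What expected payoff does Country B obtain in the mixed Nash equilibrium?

-17/18

Country B's indifference between Arm and Disarm determines Country A's mixing probability p:
  Country B's payoff from Arm: p·7 + (1−p)·(-4) = 11p - 4
  Country B's payoff from Disarm: p·(-6) + (1−p)·1 = -7p + 1
  11p - 4 = -7p + 1  ⇒  18p = 5  ⇒  p = 5/18.
At equilibrium Country B is indifferent across columns, so Country B's payoff equals the payoff from Arm: (5/18)·7 + (13/18)·(-4) = -17/18.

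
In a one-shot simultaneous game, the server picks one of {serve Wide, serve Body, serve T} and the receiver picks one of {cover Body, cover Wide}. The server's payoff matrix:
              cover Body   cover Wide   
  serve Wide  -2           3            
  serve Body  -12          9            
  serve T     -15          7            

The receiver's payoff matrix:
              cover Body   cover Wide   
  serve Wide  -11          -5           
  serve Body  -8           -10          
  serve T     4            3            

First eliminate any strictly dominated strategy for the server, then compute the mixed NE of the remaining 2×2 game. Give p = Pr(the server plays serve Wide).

The server's strategy serve T is strictly dominated by serve Body: -12 > -15 and 9 > 7. Eliminate serve T.
The server's mix must leave the receiver indifferent between cover Body and cover Wide.
  the receiver's expected payoff from cover Body: p·(-11) + (1−p)·(-8) = -3p - 8
  the receiver's expected payoff from cover Wide: p·(-5) + (1−p)·(-10) = 5p - 10
  -3p - 8 = 5p - 10  ⇒  -8p = -2  ⇒  p = 1/4.

p = 1/4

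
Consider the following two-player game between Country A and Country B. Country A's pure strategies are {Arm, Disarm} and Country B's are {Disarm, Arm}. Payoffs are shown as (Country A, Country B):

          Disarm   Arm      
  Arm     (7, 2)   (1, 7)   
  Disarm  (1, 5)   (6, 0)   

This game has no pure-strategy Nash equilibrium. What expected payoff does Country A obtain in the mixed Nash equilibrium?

41/11

In a mixed equilibrium Country A is indifferent between Arm and Disarm; this condition fixes q.
  Country A's payoff to Arm: q·7 + (1−q)·1 = 6q + 1
  Country A's payoff to Disarm: q·1 + (1−q)·6 = -5q + 6
  6q + 1 = -5q + 6  ⇒  11q = 5  ⇒  q = 5/11.
At equilibrium Country A is indifferent across rows, so Country A's payoff equals the payoff from Arm: (5/11)·7 + (6/11)·1 = 41/11.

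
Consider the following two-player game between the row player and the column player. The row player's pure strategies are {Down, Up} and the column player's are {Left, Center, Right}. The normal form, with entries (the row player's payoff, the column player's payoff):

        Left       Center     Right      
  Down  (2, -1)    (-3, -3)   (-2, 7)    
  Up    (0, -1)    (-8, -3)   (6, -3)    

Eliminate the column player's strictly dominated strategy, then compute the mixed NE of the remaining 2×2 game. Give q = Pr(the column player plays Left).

q = 4/5

The column player's strategy Center is strictly dominated by Left: -1 > -3 and -1 > -3. Eliminate Center.
For the row player to be willing to mix, the row player must be indifferent between Down and Up, which pins down the column player's mix.
  the row player's expected payoff from Down: q·2 + (1−q)·(-2) = 4q - 2
  the row player's expected payoff from Up: q·0 + (1−q)·6 = -6q + 6
  4q - 2 = -6q + 6  ⇒  10q = 8  ⇒  q = 4/5.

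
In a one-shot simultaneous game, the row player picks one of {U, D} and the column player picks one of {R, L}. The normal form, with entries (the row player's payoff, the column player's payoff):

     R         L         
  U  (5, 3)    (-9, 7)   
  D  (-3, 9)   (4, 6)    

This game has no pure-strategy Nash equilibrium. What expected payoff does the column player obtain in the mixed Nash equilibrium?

The column player's indifference between R and L determines the row player's mixing probability p:
  the column player's payoff to R: p·3 + (1−p)·9 = -6p + 9
  the column player's payoff to L: p·7 + (1−p)·6 = p + 6
  -6p + 9 = p + 6  ⇒  -7p = -3  ⇒  p = 3/7.
At equilibrium the column player is indifferent across columns, so the column player's payoff equals the payoff from R: (3/7)·3 + (4/7)·9 = 45/7.

45/7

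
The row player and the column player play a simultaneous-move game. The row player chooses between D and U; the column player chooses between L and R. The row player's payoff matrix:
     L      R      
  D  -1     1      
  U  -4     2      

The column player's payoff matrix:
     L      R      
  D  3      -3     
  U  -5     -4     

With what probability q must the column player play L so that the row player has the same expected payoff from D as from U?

Set the row player's expected payoff from D equal to that from U:
  the row player's expected payoff from D: q·(-1) + (1−q)·1 = -2q + 1
  the row player's expected payoff from U: q·(-4) + (1−q)·2 = -6q + 2
  -2q + 1 = -6q + 2  ⇒  4q = 1  ⇒  q = 1/4.

q = 1/4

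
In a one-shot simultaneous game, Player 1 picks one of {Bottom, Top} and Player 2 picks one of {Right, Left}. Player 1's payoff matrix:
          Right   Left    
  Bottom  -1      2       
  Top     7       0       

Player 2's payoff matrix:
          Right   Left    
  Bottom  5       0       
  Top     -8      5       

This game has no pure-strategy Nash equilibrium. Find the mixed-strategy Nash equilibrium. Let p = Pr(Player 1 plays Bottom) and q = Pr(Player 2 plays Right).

Player 1's mix must leave Player 2 indifferent between Right and Left.
  Player 2's payoff from Right: p·5 + (1−p)·(-8) = 13p - 8
  Player 2's payoff from Left: p·0 + (1−p)·5 = -5p + 5
  13p - 8 = -5p + 5  ⇒  18p = 13  ⇒  p = 13/18.
In a mixed equilibrium Player 1 is indifferent between Bottom and Top; this condition fixes q.
  Player 1's payoff from Bottom: q·(-1) + (1−q)·2 = -3q + 2
  Player 1's payoff from Top: q·7 + (1−q)·0 = 7q
  -3q + 2 = 7q  ⇒  -10q = -2  ⇒  q = 1/5.

p = 13/18, q = 1/5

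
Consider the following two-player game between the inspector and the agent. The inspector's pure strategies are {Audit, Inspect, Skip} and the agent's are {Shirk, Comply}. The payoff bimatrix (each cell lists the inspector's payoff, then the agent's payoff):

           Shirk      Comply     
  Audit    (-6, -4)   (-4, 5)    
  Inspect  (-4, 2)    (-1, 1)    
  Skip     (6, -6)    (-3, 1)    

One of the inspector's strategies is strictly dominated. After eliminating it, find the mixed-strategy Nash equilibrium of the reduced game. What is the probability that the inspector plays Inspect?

The inspector's strategy Audit is strictly dominated by Inspect: -4 > -6 and -1 > -4. Eliminate Audit.
The agent's indifference between Shirk and Comply determines the inspector's mixing probability p:
  the agent's payoff to Shirk: p·2 + (1−p)·(-6) = 8p - 6
  the agent's payoff to Comply: p·1 + (1−p)·1 = 1
  8p - 6 = 1  ⇒  8p = 7  ⇒  p = 7/8.

p = 7/8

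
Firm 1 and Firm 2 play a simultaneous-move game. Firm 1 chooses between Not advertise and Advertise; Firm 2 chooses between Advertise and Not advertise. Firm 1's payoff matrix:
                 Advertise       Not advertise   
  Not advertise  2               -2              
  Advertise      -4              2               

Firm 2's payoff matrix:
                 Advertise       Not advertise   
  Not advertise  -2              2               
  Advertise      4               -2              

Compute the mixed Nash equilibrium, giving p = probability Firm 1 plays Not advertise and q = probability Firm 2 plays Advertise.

p = 3/5, q = 2/5

Set Firm 2's expected payoff from Advertise equal to that from Not advertise:
  Firm 2's payoff to Advertise: p·(-2) + (1−p)·4 = -6p + 4
  Firm 2's payoff to Not advertise: p·2 + (1−p)·(-2) = 4p - 2
  -6p + 4 = 4p - 2  ⇒  -10p = -6  ⇒  p = 3/5.
In a mixed equilibrium Firm 1 is indifferent between Not advertise and Advertise; this condition fixes q.
  Firm 1's payoff to Not advertise: q·2 + (1−q)·(-2) = 4q - 2
  Firm 1's payoff to Advertise: q·(-4) + (1−q)·2 = -6q + 2
  4q - 2 = -6q + 2  ⇒  10q = 4  ⇒  q = 2/5.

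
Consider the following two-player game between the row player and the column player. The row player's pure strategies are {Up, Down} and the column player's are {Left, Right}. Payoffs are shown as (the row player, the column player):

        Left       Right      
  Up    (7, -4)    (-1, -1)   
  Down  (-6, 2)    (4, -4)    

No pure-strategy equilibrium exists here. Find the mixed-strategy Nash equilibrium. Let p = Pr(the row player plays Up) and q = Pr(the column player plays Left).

p = 2/3, q = 5/18

The row player's mix must leave the column player indifferent between Left and Right.
  the column player's expected payoff from Left: p·(-4) + (1−p)·2 = -6p + 2
  the column player's expected payoff from Right: p·(-1) + (1−p)·(-4) = 3p - 4
  -6p + 2 = 3p - 4  ⇒  -9p = -6  ⇒  p = 2/3.
The column player's mix must leave the row player indifferent between Up and Down.
  the row player's payoff from Up: q·7 + (1−q)·(-1) = 8q - 1
  the row player's payoff from Down: q·(-6) + (1−q)·4 = -10q + 4
  8q - 1 = -10q + 4  ⇒  18q = 5  ⇒  q = 5/18.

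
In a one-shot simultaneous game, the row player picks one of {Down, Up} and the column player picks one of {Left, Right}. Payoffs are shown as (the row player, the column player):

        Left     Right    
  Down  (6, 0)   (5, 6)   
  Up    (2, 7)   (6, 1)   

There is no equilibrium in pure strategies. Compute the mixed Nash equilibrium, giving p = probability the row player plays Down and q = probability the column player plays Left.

p = 1/2, q = 1/5

The row player's mix must leave the column player indifferent between Left and Right.
  the column player's payoff from Left: p·0 + (1−p)·7 = -7p + 7
  the column player's payoff from Right: p·6 + (1−p)·1 = 5p + 1
  -7p + 7 = 5p + 1  ⇒  -12p = -6  ⇒  p = 1/2.
Set the row player's expected payoff from Down equal to that from Up:
  the row player's payoff to Down: q·6 + (1−q)·5 = q + 5
  the row player's payoff to Up: q·2 + (1−q)·6 = -4q + 6
  q + 5 = -4q + 6  ⇒  5q = 1  ⇒  q = 1/5.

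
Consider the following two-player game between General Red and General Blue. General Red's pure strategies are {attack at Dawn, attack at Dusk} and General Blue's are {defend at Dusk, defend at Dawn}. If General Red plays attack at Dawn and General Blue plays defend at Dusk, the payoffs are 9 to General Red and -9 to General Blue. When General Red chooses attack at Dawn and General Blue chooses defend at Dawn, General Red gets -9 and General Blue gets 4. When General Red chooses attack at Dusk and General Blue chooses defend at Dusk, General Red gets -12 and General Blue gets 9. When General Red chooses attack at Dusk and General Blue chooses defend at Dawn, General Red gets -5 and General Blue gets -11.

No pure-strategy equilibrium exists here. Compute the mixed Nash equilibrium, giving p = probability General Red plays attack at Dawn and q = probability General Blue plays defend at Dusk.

p = 20/33, q = 4/25

In a mixed equilibrium General Blue is indifferent between defend at Dusk and defend at Dawn; this condition fixes p.
  General Blue's payoff to defend at Dusk: p·(-9) + (1−p)·9 = -18p + 9
  General Blue's payoff to defend at Dawn: p·4 + (1−p)·(-11) = 15p - 11
  -18p + 9 = 15p - 11  ⇒  -33p = -20  ⇒  p = 20/33.
Set General Red's expected payoff from attack at Dawn equal to that from attack at Dusk:
  General Red's payoff to attack at Dawn: q·9 + (1−q)·(-9) = 18q - 9
  General Red's payoff to attack at Dusk: q·(-12) + (1−q)·(-5) = -7q - 5
  18q - 9 = -7q - 5  ⇒  25q = 4  ⇒  q = 4/25.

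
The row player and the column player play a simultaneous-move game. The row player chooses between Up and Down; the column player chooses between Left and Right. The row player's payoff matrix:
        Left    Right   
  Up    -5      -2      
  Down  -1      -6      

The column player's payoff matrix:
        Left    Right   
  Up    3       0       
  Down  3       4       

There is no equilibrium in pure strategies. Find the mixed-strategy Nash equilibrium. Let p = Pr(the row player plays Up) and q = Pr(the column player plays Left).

p = 1/4, q = 1/2

The column player's indifference between Left and Right determines the row player's mixing probability p:
  the column player's expected payoff from Left: p·3 + (1−p)·3 = 3
  the column player's expected payoff from Right: p·0 + (1−p)·4 = -4p + 4
  3 = -4p + 4  ⇒  4p = 1  ⇒  p = 1/4.
In a mixed equilibrium the row player is indifferent between Up and Down; this condition fixes q.
  the row player's payoff to Up: q·(-5) + (1−q)·(-2) = -3q - 2
  the row player's payoff to Down: q·(-1) + (1−q)·(-6) = 5q - 6
  -3q - 2 = 5q - 6  ⇒  -8q = -4  ⇒  q = 1/2.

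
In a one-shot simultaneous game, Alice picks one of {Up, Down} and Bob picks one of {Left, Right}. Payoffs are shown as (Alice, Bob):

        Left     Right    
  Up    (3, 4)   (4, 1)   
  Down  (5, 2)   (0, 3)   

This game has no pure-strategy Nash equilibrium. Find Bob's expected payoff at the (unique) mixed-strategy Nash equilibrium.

5/2

Set Bob's expected payoff from Left equal to that from Right:
  Bob's expected payoff from Left: p·4 + (1−p)·2 = 2p + 2
  Bob's expected payoff from Right: p·1 + (1−p)·3 = -2p + 3
  2p + 2 = -2p + 3  ⇒  4p = 1  ⇒  p = 1/4.
At equilibrium Bob is indifferent across columns, so Bob's payoff equals the payoff from Left: (1/4)·4 + (3/4)·2 = 5/2.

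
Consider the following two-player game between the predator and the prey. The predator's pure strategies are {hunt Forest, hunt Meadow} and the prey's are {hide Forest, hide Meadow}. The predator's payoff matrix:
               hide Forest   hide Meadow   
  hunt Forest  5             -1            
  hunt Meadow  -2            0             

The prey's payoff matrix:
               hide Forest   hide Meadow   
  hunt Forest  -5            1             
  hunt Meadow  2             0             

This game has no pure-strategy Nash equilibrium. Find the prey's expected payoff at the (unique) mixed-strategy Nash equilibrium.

1/4

The predator's mix must leave the prey indifferent between hide Forest and hide Meadow.
  the prey's expected payoff from hide Forest: p·(-5) + (1−p)·2 = -7p + 2
  the prey's expected payoff from hide Meadow: p·1 + (1−p)·0 = p
  -7p + 2 = p  ⇒  -8p = -2  ⇒  p = 1/4.
At equilibrium the prey is indifferent across columns, so the prey's payoff equals the payoff from hide Forest: (1/4)·(-5) + (3/4)·2 = 1/4.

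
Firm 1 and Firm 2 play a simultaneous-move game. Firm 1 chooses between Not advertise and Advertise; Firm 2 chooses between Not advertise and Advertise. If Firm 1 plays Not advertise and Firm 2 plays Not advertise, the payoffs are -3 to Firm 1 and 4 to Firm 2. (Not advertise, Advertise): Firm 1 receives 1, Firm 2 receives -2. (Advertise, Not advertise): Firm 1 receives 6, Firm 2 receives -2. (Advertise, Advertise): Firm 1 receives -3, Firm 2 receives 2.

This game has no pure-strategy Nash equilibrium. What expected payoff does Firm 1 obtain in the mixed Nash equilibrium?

In a mixed equilibrium Firm 1 is indifferent between Not advertise and Advertise; this condition fixes q.
  Firm 1's payoff to Not advertise: q·(-3) + (1−q)·1 = -4q + 1
  Firm 1's payoff to Advertise: q·6 + (1−q)·(-3) = 9q - 3
  -4q + 1 = 9q - 3  ⇒  -13q = -4  ⇒  q = 4/13.
At equilibrium Firm 1 is indifferent across rows, so Firm 1's payoff equals the payoff from Not advertise: (4/13)·(-3) + (9/13)·1 = -3/13.

-3/13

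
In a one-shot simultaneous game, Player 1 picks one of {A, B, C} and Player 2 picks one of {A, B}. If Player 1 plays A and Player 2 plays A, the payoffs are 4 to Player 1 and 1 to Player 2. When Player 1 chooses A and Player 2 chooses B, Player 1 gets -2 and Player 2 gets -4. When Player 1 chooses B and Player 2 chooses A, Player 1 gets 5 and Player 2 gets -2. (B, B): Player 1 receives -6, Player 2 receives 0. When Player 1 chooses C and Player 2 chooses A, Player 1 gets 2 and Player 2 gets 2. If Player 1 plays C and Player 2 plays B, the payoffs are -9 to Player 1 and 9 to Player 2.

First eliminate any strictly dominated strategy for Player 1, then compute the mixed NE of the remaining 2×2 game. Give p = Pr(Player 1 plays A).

Player 1's strategy C is strictly dominated by B: 5 > 2 and -6 > -9. Eliminate C.
For Player 2 to be willing to mix, Player 2 must be indifferent between A and B, which pins down Player 1's mix.
  Player 2's payoff from A: p·1 + (1−p)·(-2) = 3p - 2
  Player 2's payoff from B: p·(-4) + (1−p)·0 = -4p
  3p - 2 = -4p  ⇒  7p = 2  ⇒  p = 2/7.

p = 2/7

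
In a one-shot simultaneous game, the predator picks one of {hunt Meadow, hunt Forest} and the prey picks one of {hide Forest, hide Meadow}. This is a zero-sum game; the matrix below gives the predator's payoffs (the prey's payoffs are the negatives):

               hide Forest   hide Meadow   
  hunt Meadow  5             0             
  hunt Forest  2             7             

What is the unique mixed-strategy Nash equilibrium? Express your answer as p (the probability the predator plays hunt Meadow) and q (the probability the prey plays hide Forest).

The predator's mix must leave the prey indifferent between hide Forest and hide Meadow.
  the prey's expected payoff from hide Forest: p·(-5) + (1−p)·(-2) = -3p - 2
  the prey's expected payoff from hide Meadow: p·0 + (1−p)·(-7) = 7p - 7
  -3p - 2 = 7p - 7  ⇒  -10p = -5  ⇒  p = 1/2.
In a mixed equilibrium the predator is indifferent between hunt Meadow and hunt Forest; this condition fixes q.
  the predator's expected payoff from hunt Meadow: q·5 + (1−q)·0 = 5q
  the predator's expected payoff from hunt Forest: q·2 + (1−q)·7 = -5q + 7
  5q = -5q + 7  ⇒  10q = 7  ⇒  q = 7/10.

p = 1/2, q = 7/10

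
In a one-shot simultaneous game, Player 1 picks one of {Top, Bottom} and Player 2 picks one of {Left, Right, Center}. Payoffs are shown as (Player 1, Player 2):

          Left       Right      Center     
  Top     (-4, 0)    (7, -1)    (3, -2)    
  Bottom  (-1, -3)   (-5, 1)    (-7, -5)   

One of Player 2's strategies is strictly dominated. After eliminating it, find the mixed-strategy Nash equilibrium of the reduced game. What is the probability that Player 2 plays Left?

Player 2's strategy Center is strictly dominated by Left: 0 > -2 and -3 > -5. Eliminate Center.
In a mixed equilibrium Player 1 is indifferent between Top and Bottom; this condition fixes q.
  Player 1's payoff to Top: q·(-4) + (1−q)·7 = -11q + 7
  Player 1's payoff to Bottom: q·(-1) + (1−q)·(-5) = 4q - 5
  -11q + 7 = 4q - 5  ⇒  -15q = -12  ⇒  q = 4/5.

q = 4/5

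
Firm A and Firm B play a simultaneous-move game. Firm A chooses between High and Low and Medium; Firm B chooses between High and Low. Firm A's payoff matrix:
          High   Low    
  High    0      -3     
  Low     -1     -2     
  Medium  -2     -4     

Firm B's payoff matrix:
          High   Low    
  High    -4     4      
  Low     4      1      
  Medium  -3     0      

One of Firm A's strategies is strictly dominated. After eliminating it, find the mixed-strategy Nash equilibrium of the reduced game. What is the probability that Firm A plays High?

p = 3/11

Firm A's strategy Medium is strictly dominated by Low: -1 > -2 and -2 > -4. Eliminate Medium.
For Firm B to be willing to mix, Firm B must be indifferent between High and Low, which pins down Firm A's mix.
  Firm B's payoff to High: p·(-4) + (1−p)·4 = -8p + 4
  Firm B's payoff to Low: p·4 + (1−p)·1 = 3p + 1
  -8p + 4 = 3p + 1  ⇒  -11p = -3  ⇒  p = 3/11.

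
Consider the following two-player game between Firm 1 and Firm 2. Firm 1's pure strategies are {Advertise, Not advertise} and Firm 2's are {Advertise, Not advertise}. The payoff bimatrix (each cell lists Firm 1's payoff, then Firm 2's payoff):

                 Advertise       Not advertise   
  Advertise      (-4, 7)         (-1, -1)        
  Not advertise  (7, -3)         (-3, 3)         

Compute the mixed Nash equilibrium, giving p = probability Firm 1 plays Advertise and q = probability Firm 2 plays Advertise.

Firm 1's mix must leave Firm 2 indifferent between Advertise and Not advertise.
  Firm 2's payoff to Advertise: p·7 + (1−p)·(-3) = 10p - 3
  Firm 2's payoff to Not advertise: p·(-1) + (1−p)·3 = -4p + 3
  10p - 3 = -4p + 3  ⇒  14p = 6  ⇒  p = 3/7.
In a mixed equilibrium Firm 1 is indifferent between Advertise and Not advertise; this condition fixes q.
  Firm 1's expected payoff from Advertise: q·(-4) + (1−q)·(-1) = -3q - 1
  Firm 1's expected payoff from Not advertise: q·7 + (1−q)·(-3) = 10q - 3
  -3q - 1 = 10q - 3  ⇒  -13q = -2  ⇒  q = 2/13.

p = 3/7, q = 2/13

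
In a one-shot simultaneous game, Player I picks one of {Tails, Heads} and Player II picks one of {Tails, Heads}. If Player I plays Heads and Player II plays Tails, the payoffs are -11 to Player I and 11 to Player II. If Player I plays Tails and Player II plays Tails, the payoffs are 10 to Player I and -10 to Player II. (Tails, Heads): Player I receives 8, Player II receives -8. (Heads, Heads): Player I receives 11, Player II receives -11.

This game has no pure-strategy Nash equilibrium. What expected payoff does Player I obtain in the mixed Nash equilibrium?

For Player I to be willing to mix, Player I must be indifferent between Tails and Heads, which pins down Player II's mix.
  Player I's payoff to Tails: q·10 + (1−q)·8 = 2q + 8
  Player I's payoff to Heads: q·(-11) + (1−q)·11 = -22q + 11
  2q + 8 = -22q + 11  ⇒  24q = 3  ⇒  q = 1/8.
At equilibrium Player I is indifferent across rows, so Player I's payoff equals the payoff from Tails: (1/8)·10 + (7/8)·8 = 33/4.

33/4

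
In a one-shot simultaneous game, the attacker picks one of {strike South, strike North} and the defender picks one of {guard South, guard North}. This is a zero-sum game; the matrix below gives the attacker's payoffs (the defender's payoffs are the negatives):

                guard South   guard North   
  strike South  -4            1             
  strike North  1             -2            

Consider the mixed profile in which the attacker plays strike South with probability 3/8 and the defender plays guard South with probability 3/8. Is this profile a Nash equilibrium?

Yes

Check the defender's indifference given the attacker's mix p = 3/8:
  payoff from guard South = 7/8; payoff from guard North = 7/8 — equal.
Check the attacker's indifference given the defender's mix q = 3/8:
  payoff from strike South = -7/8; payoff from strike North = -7/8 — equal.
Both players are indifferent, so neither can profitably deviate.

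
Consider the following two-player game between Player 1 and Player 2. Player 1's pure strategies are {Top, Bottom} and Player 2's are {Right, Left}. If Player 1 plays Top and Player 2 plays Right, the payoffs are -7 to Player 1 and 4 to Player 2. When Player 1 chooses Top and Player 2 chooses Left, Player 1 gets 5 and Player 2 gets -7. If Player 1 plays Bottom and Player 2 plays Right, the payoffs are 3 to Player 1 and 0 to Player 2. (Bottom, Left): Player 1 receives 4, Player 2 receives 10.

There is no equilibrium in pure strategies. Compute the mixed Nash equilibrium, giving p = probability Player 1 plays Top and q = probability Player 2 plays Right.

In a mixed equilibrium Player 2 is indifferent between Right and Left; this condition fixes p.
  Player 2's expected payoff from Right: p·4 + (1−p)·0 = 4p
  Player 2's expected payoff from Left: p·(-7) + (1−p)·10 = -17p + 10
  4p = -17p + 10  ⇒  21p = 10  ⇒  p = 10/21.
Player 2's mix must leave Player 1 indifferent between Top and Bottom.
  Player 1's expected payoff from Top: q·(-7) + (1−q)·5 = -12q + 5
  Player 1's expected payoff from Bottom: q·3 + (1−q)·4 = -q + 4
  -12q + 5 = -q + 4  ⇒  -11q = -1  ⇒  q = 1/11.

p = 10/21, q = 1/11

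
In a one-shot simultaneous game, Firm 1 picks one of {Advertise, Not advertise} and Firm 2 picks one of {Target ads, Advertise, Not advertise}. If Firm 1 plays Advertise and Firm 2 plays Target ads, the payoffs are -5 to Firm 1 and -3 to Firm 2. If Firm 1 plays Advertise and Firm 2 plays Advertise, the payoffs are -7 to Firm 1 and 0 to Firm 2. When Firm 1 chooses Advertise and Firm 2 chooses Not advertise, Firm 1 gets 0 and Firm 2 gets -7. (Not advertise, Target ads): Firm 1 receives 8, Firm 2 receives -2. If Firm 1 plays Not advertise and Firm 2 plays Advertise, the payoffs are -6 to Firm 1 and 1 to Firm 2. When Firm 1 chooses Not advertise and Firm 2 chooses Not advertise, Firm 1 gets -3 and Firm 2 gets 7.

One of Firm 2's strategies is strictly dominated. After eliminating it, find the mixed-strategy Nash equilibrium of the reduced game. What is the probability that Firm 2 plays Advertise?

Firm 2's strategy Target ads is strictly dominated by Advertise: 0 > -3 and 1 > -2. Eliminate Target ads.
For Firm 1 to be willing to mix, Firm 1 must be indifferent between Advertise and Not advertise, which pins down Firm 2's mix.
  Firm 1's payoff to Advertise: q·(-7) + (1−q)·0 = -7q
  Firm 1's payoff to Not advertise: q·(-6) + (1−q)·(-3) = -3q - 3
  -7q = -3q - 3  ⇒  -4q = -3  ⇒  q = 3/4.

q = 3/4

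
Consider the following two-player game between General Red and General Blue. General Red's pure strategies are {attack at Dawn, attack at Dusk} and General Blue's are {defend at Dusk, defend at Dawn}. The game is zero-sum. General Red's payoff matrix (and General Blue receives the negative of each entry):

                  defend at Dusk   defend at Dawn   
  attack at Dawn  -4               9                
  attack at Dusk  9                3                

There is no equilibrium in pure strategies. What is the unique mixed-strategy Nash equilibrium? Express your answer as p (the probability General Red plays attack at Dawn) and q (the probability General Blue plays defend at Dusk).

p = 6/19, q = 6/19

General Blue's indifference between defend at Dusk and defend at Dawn determines General Red's mixing probability p:
  General Blue's expected payoff from defend at Dusk: p·4 + (1−p)·(-9) = 13p - 9
  General Blue's expected payoff from defend at Dawn: p·(-9) + (1−p)·(-3) = -6p - 3
  13p - 9 = -6p - 3  ⇒  19p = 6  ⇒  p = 6/19.
General Red's indifference between attack at Dawn and attack at Dusk determines General Blue's mixing probability q:
  General Red's expected payoff from attack at Dawn: q·(-4) + (1−q)·9 = -13q + 9
  General Red's expected payoff from attack at Dusk: q·9 + (1−q)·3 = 6q + 3
  -13q + 9 = 6q + 3  ⇒  -19q = -6  ⇒  q = 6/19.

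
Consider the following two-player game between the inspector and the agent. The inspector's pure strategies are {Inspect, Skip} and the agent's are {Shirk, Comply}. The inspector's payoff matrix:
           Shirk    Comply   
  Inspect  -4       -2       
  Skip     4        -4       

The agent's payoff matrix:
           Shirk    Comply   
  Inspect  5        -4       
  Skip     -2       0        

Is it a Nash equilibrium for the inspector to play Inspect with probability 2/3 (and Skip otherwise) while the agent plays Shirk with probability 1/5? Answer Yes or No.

Given the inspector's mix p = 2/3, the agent's payoff from Shirk is 8/3 but from Comply is -8/3. The agent strictly prefers Shirk, so the agent would not mix.
So the proposed profile is not a Nash equilibrium.

No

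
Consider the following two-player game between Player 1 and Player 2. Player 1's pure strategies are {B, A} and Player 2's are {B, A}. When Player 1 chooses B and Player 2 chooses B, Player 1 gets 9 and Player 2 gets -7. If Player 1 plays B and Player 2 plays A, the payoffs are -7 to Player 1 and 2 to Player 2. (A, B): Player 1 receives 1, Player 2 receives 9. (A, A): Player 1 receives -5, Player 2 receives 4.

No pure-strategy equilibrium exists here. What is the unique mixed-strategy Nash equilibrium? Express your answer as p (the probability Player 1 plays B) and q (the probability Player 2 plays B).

p = 5/14, q = 1/5

Player 1's mix must leave Player 2 indifferent between B and A.
  Player 2's payoff from B: p·(-7) + (1−p)·9 = -16p + 9
  Player 2's payoff from A: p·2 + (1−p)·4 = -2p + 4
  -16p + 9 = -2p + 4  ⇒  -14p = -5  ⇒  p = 5/14.
Set Player 1's expected payoff from B equal to that from A:
  Player 1's payoff from B: q·9 + (1−q)·(-7) = 16q - 7
  Player 1's payoff from A: q·1 + (1−q)·(-5) = 6q - 5
  16q - 7 = 6q - 5  ⇒  10q = 2  ⇒  q = 1/5.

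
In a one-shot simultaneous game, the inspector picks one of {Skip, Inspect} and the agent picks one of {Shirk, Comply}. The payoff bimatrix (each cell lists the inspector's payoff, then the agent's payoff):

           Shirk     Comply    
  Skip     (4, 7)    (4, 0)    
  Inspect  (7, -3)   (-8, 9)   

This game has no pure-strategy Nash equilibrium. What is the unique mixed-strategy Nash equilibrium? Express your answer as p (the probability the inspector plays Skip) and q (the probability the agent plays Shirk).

For the agent to be willing to mix, the agent must be indifferent between Shirk and Comply, which pins down the inspector's mix.
  the agent's expected payoff from Shirk: p·7 + (1−p)·(-3) = 10p - 3
  the agent's expected payoff from Comply: p·0 + (1−p)·9 = -9p + 9
  10p - 3 = -9p + 9  ⇒  19p = 12  ⇒  p = 12/19.
In a mixed equilibrium the inspector is indifferent between Skip and Inspect; this condition fixes q.
  the inspector's expected payoff from Skip: q·4 + (1−q)·4 = 4
  the inspector's expected payoff from Inspect: q·7 + (1−q)·(-8) = 15q - 8
  4 = 15q - 8  ⇒  -15q = -12  ⇒  q = 4/5.

p = 12/19, q = 4/5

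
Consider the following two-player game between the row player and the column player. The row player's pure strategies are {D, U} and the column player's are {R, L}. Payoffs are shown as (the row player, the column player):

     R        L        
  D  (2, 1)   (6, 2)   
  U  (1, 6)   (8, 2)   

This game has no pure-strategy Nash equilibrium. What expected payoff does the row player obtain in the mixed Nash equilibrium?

In a mixed equilibrium the row player is indifferent between D and U; this condition fixes q.
  the row player's payoff to D: q·2 + (1−q)·6 = -4q + 6
  the row player's payoff to U: q·1 + (1−q)·8 = -7q + 8
  -4q + 6 = -7q + 8  ⇒  3q = 2  ⇒  q = 2/3.
At equilibrium the row player is indifferent across rows, so the row player's payoff equals the payoff from D: (2/3)·2 + (1/3)·6 = 10/3.

10/3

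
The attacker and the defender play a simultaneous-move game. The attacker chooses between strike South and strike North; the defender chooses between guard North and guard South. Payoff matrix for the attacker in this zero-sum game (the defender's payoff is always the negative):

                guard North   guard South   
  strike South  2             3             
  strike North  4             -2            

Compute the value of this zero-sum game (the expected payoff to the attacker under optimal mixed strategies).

The attacker's indifference between strike South and strike North determines the defender's mixing probability q:
  the attacker's payoff to strike South: q·2 + (1−q)·3 = -q + 3
  the attacker's payoff to strike North: q·4 + (1−q)·(-2) = 6q - 2
  -q + 3 = 6q - 2  ⇒  -7q = -5  ⇒  q = 5/7.
The value is the attacker's expected payoff against this mix (using strike South): (5/7)·2 + (2/7)·3 = 16/7.

v = 16/7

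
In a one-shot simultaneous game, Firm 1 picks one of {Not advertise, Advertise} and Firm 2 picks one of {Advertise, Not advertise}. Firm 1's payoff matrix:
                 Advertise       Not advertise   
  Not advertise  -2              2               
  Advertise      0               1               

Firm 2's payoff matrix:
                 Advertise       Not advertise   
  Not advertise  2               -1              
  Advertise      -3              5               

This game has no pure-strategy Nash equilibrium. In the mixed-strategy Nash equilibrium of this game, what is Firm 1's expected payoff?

For Firm 1 to be willing to mix, Firm 1 must be indifferent between Not advertise and Advertise, which pins down Firm 2's mix.
  Firm 1's expected payoff from Not advertise: q·(-2) + (1−q)·2 = -4q + 2
  Firm 1's expected payoff from Advertise: q·0 + (1−q)·1 = -q + 1
  -4q + 2 = -q + 1  ⇒  -3q = -1  ⇒  q = 1/3.
At equilibrium Firm 1 is indifferent across rows, so Firm 1's payoff equals the payoff from Not advertise: (1/3)·(-2) + (2/3)·2 = 2/3.

2/3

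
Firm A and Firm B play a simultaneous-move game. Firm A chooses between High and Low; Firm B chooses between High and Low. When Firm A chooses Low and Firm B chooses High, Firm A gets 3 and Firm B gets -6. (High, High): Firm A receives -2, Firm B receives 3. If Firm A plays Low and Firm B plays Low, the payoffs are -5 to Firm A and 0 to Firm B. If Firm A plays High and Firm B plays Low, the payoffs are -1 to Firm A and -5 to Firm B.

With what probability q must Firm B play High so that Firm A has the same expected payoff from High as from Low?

q = 4/9

Firm B's mix must leave Firm A indifferent between High and Low.
  Firm A's expected payoff from High: q·(-2) + (1−q)·(-1) = -q - 1
  Firm A's expected payoff from Low: q·3 + (1−q)·(-5) = 8q - 5
  -q - 1 = 8q - 5  ⇒  -9q = -4  ⇒  q = 4/9.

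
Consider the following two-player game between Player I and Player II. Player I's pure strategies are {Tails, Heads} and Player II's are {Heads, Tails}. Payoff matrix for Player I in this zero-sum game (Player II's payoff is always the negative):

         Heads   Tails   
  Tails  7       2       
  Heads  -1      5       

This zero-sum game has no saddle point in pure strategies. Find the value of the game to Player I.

Player II's mix must leave Player I indifferent between Tails and Heads.
  Player I's payoff to Tails: q·7 + (1−q)·2 = 5q + 2
  Player I's payoff to Heads: q·(-1) + (1−q)·5 = -6q + 5
  5q + 2 = -6q + 5  ⇒  11q = 3  ⇒  q = 3/11.
The value is Player I's expected payoff against this mix (using Tails): (3/11)·7 + (8/11)·2 = 37/11.

v = 37/11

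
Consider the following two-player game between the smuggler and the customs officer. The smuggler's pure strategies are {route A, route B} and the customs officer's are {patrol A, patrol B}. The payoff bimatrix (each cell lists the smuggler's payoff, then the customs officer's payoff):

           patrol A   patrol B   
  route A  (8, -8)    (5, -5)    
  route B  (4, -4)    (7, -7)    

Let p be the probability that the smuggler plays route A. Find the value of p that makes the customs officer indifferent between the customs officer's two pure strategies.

The customs officer's indifference between patrol A and patrol B determines the smuggler's mixing probability p:
  the customs officer's expected payoff from patrol A: p·(-8) + (1−p)·(-4) = -4p - 4
  the customs officer's expected payoff from patrol B: p·(-5) + (1−p)·(-7) = 2p - 7
  -4p - 4 = 2p - 7  ⇒  -6p = -3  ⇒  p = 1/2.

p = 1/2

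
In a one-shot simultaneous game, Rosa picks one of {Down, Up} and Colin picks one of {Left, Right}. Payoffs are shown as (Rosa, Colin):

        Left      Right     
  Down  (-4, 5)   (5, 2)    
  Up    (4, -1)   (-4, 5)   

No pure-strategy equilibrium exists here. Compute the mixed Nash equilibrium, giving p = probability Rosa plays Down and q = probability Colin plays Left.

p = 2/3, q = 9/17

Rosa's mix must leave Colin indifferent between Left and Right.
  Colin's payoff to Left: p·5 + (1−p)·(-1) = 6p - 1
  Colin's payoff to Right: p·2 + (1−p)·5 = -3p + 5
  6p - 1 = -3p + 5  ⇒  9p = 6  ⇒  p = 2/3.
In a mixed equilibrium Rosa is indifferent between Down and Up; this condition fixes q.
  Rosa's payoff from Down: q·(-4) + (1−q)·5 = -9q + 5
  Rosa's payoff from Up: q·4 + (1−q)·(-4) = 8q - 4
  -9q + 5 = 8q - 4  ⇒  -17q = -9  ⇒  q = 9/17.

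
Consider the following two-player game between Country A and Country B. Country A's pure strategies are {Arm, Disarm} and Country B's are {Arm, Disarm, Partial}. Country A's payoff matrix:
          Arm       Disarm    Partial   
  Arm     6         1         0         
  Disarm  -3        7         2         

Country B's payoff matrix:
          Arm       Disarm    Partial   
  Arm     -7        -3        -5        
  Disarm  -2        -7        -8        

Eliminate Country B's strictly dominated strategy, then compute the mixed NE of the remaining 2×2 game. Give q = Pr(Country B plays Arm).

q = 2/5

Country B's strategy Partial is strictly dominated by Disarm: -3 > -5 and -7 > -8. Eliminate Partial.
For Country A to be willing to mix, Country A must be indifferent between Arm and Disarm, which pins down Country B's mix.
  Country A's payoff to Arm: q·6 + (1−q)·1 = 5q + 1
  Country A's payoff to Disarm: q·(-3) + (1−q)·7 = -10q + 7
  5q + 1 = -10q + 7  ⇒  15q = 6  ⇒  q = 2/5.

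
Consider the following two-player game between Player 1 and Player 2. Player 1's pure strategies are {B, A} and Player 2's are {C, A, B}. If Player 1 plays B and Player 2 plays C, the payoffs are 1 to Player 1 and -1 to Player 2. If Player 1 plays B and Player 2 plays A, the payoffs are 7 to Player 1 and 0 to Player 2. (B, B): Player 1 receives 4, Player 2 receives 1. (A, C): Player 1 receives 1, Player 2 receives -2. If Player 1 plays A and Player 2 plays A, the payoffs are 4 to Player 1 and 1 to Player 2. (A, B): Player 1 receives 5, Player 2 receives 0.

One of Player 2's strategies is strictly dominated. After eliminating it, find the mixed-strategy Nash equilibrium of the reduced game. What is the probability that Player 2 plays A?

q = 1/4

Player 2's strategy C is strictly dominated by A: 0 > -1 and 1 > -2. Eliminate C.
For Player 1 to be willing to mix, Player 1 must be indifferent between B and A, which pins down Player 2's mix.
  Player 1's expected payoff from B: q·7 + (1−q)·4 = 3q + 4
  Player 1's expected payoff from A: q·4 + (1−q)·5 = -q + 5
  3q + 4 = -q + 5  ⇒  4q = 1  ⇒  q = 1/4.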